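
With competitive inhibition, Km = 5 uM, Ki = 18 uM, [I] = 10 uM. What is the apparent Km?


Km_app = Km * (1 + [I]/Ki)
Km_app = 5 * (1 + 10/18)
Km_app = 7.7778 uM

7.7778 uM


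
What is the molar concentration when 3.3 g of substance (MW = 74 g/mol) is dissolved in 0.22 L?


C = (mass / MW) / volume
C = (3.3 / 74) / 0.22
C = 0.2027 M

0.2027 M


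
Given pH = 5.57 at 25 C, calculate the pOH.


pOH = 14 - pH
pOH = 14 - 5.57
pOH = 8.43

8.43


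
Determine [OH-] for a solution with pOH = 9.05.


[OH-] = 10^(-pOH)
[OH-] = 10^(-9.05)
[OH-] = 8.913e-10 M

8.913e-10 M


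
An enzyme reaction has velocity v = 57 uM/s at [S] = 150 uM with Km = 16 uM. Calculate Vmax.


Vmax = v * (Km + [S]) / [S]
Vmax = 57 * (16 + 150) / 150
Vmax = 63.08 uM/s

63.08 uM/s


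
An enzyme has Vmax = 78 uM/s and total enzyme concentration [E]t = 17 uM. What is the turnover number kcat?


kcat = Vmax / [E]t
kcat = 78 / 17
kcat = 4.5882 s^-1

4.5882 s^-1


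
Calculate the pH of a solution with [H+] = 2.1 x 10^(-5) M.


pH = -log10([H+])
pH = -log10(2.1 x 10^(-5))
pH = 4.6778

4.6778


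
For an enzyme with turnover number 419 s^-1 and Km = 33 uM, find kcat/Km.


Catalytic efficiency = kcat / Km
= 419 / 33
= 12.697 uM^-1*s^-1

12.697 uM^-1*s^-1


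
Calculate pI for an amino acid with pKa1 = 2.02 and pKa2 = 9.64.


pI = (pKa1 + pKa2) / 2
pI = (2.02 + 9.64) / 2
pI = 5.83

5.83


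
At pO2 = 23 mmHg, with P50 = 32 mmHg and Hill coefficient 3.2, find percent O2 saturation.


Y = pO2^n / (P50^n + pO2^n)
Y = 23^3.2 / (32^3.2 + 23^3.2)
Y = 25.79%

25.79%


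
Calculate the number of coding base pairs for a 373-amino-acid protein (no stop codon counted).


Each amino acid = 1 codon = 3 bp
bp = 373 * 3 = 1119 bp

1119 bp


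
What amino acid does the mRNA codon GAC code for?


Standard genetic code lookup.
Codon GAC -> Asp

Asp


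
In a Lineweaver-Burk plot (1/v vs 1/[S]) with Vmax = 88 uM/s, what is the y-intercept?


y-intercept = 1/Vmax
= 1/88
= 0.0114 s/uM

0.0114 s/uM


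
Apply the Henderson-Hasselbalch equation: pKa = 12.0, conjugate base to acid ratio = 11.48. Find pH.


pH = pKa + log10([A-]/[HA])
pH = 12.0 + log10(11.48)
pH = 13.0599

13.0599


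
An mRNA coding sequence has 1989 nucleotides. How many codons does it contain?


codons = nucleotides / 3
codons = 1989 / 3 = 663

663


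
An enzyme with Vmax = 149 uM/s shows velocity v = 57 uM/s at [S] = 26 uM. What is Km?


Km = [S] * (Vmax - v) / v
Km = 26 * (149 - 57) / 57
Km = 41.9649 uM

41.9649 uM


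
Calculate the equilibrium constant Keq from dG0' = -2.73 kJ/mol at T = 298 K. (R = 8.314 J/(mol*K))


Keq = exp(-dG0 * 1000 / (R * T))
Keq = exp(-(-2.73) * 1000 / (8.314 * 298))
Keq = 3.0098

3.0098


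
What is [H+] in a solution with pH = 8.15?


[H+] = 10^(-pH)
[H+] = 10^(-8.15)
[H+] = 7.079e-09 M

7.079e-09 M


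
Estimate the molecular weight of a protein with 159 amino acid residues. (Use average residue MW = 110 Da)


MW = n_residues * 110 Da
MW = 159 * 110
MW = 17490 Da

17490 Da


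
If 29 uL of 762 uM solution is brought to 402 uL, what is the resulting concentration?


C2 = C1 * V1 / V2
C2 = 762 * 29 / 402
C2 = 54.9701 uM

54.9701 uM


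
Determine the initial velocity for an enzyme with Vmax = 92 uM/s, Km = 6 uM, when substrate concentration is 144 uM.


v = Vmax * [S] / (Km + [S])
v = 92 * 144 / (6 + 144)
v = 88.32 uM/s

88.32 uM/s


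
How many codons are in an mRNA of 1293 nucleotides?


codons = nucleotides / 3
codons = 1293 / 3 = 431

431


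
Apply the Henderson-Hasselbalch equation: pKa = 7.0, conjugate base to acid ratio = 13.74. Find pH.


pH = pKa + log10([A-]/[HA])
pH = 7.0 + log10(13.74)
pH = 8.138

8.138


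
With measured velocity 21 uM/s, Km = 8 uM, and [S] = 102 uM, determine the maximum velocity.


Vmax = v * (Km + [S]) / [S]
Vmax = 21 * (8 + 102) / 102
Vmax = 22.6471 uM/s

22.6471 uM/s


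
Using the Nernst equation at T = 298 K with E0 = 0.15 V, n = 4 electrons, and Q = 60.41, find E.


E = E0 - (RT/nF) * ln(Q)
E = 0.15 - (8.314 * 298 / (4 * 96485)) * ln(60.41)
E = 0.1237 V

0.1237 V


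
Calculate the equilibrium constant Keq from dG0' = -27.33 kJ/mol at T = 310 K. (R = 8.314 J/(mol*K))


Keq = exp(-dG0 * 1000 / (R * T))
Keq = exp(-(-27.33) * 1000 / (8.314 * 310))
Keq = 40293.926

40293.926


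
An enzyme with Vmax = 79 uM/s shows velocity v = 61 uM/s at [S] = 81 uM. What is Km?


Km = [S] * (Vmax - v) / v
Km = 81 * (79 - 61) / 61
Km = 23.9016 uM

23.9016 uM


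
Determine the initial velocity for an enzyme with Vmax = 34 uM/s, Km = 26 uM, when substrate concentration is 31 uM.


v = Vmax * [S] / (Km + [S])
v = 34 * 31 / (26 + 31)
v = 18.4912 uM/s

18.4912 uM/s


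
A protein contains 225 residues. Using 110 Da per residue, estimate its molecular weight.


MW = n_residues * 110 Da
MW = 225 * 110
MW = 24750 Da

24750 Da


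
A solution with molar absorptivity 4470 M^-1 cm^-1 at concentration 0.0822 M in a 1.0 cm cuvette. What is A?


A = epsilon * c * l
A = 4470 * 0.0822 * 1.0
A = 367.434

367.434


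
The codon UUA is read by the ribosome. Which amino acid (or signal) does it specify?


Standard genetic code lookup.
Codon UUA -> Leu

Leu


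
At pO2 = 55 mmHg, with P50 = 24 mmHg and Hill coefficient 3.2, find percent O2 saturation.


Y = pO2^n / (P50^n + pO2^n)
Y = 55^3.2 / (24^3.2 + 55^3.2)
Y = 93.42%

93.42%


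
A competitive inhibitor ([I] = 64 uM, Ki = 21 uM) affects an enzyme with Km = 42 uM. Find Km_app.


Km_app = Km * (1 + [I]/Ki)
Km_app = 42 * (1 + 64/21)
Km_app = 170.0 uM

170.0 uM


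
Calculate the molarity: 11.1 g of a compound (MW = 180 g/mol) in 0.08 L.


C = (mass / MW) / volume
C = (11.1 / 180) / 0.08
C = 0.7708 M

0.7708 M


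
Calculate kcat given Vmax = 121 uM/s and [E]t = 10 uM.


kcat = Vmax / [E]t
kcat = 121 / 10
kcat = 12.1 s^-1

12.1 s^-1


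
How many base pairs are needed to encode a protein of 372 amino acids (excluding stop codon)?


Each amino acid = 1 codon = 3 bp
bp = 372 * 3 = 1116 bp

1116 bp


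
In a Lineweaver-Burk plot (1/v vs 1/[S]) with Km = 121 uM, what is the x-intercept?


x-intercept = -1/Km
= -1/121
= -0.0083 1/uM

-0.0083 1/uM


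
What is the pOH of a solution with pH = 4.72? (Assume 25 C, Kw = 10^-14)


pOH = 14 - pH
pOH = 14 - 4.72
pOH = 9.28

9.28


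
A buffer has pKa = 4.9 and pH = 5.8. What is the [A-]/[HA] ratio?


[A-]/[HA] = 10^(pH - pKa)
= 10^(5.8 - 4.9)
= 7.9433

7.9433


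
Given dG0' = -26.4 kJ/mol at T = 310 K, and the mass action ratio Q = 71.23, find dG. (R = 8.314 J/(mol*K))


dG = dG0' + RT * ln(Q) / 1000
dG = -26.4 + 8.314 * 310 * ln(71.23) / 1000
dG = -15.4053 kJ/mol

-15.4053 kJ/mol


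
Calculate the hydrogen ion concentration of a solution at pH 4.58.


[H+] = 10^(-pH)
[H+] = 10^(-4.58)
[H+] = 2.630e-05 M

2.630e-05 M


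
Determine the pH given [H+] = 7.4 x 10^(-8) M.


pH = -log10([H+])
pH = -log10(7.4 x 10^(-8))
pH = 7.1308

7.1308


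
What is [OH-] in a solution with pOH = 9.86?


[OH-] = 10^(-pOH)
[OH-] = 10^(-9.86)
[OH-] = 1.380e-10 M

1.380e-10 M


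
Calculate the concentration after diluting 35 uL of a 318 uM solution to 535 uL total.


C2 = C1 * V1 / V2
C2 = 318 * 35 / 535
C2 = 20.8037 uM

20.8037 uM


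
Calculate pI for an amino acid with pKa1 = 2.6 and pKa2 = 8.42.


pI = (pKa1 + pKa2) / 2
pI = (2.6 + 8.42) / 2
pI = 5.51

5.51


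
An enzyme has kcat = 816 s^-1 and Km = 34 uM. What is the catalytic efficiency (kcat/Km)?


Catalytic efficiency = kcat / Km
= 816 / 34
= 24.0 uM^-1*s^-1

24.0 uM^-1*s^-1


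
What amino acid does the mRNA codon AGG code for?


Standard genetic code lookup.
Codon AGG -> Arg

Arg


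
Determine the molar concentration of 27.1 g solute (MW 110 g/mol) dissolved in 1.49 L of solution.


C = (mass / MW) / volume
C = (27.1 / 110) / 1.49
C = 0.1653 M

0.1653 M


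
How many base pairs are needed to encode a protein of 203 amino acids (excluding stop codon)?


Each amino acid = 1 codon = 3 bp
bp = 203 * 3 = 609 bp

609 bp


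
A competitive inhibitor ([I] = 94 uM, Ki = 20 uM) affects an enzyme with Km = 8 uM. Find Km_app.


Km_app = Km * (1 + [I]/Ki)
Km_app = 8 * (1 + 94/20)
Km_app = 45.6 uM

45.6 uM


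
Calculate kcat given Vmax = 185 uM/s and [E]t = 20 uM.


kcat = Vmax / [E]t
kcat = 185 / 20
kcat = 9.25 s^-1

9.25 s^-1


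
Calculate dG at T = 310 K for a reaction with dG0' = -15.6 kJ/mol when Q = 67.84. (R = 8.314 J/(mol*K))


dG = dG0' + RT * ln(Q) / 1000
dG = -15.6 + 8.314 * 310 * ln(67.84) / 1000
dG = -4.731 kJ/mol

-4.731 kJ/mol


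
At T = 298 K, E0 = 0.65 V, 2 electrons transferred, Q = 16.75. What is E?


E = E0 - (RT/nF) * ln(Q)
E = 0.65 - (8.314 * 298 / (2 * 96485)) * ln(16.75)
E = 0.6138 V

0.6138 V


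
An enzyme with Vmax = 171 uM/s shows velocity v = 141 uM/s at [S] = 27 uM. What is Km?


Km = [S] * (Vmax - v) / v
Km = 27 * (171 - 141) / 141
Km = 5.7447 uM

5.7447 uM


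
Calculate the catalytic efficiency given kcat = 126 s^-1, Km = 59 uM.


Catalytic efficiency = kcat / Km
= 126 / 59
= 2.1356 uM^-1*s^-1

2.1356 uM^-1*s^-1


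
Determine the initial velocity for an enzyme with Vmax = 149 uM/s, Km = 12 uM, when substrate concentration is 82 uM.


v = Vmax * [S] / (Km + [S])
v = 149 * 82 / (12 + 82)
v = 129.9787 uM/s

129.9787 uM/s


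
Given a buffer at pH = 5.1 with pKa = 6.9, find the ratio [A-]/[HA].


[A-]/[HA] = 10^(pH - pKa)
= 10^(5.1 - 6.9)
= 0.0158

0.0158


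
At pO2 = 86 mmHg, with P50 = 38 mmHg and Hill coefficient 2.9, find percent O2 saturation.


Y = pO2^n / (P50^n + pO2^n)
Y = 86^2.9 / (38^2.9 + 86^2.9)
Y = 91.44%

91.44%


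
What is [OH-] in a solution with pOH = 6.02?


[OH-] = 10^(-pOH)
[OH-] = 10^(-6.02)
[OH-] = 9.550e-07 M

9.550e-07 M


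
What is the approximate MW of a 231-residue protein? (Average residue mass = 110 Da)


MW = n_residues * 110 Da
MW = 231 * 110
MW = 25410 Da

25410 Da


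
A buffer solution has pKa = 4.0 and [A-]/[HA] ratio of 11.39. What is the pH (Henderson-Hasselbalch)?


pH = pKa + log10([A-]/[HA])
pH = 4.0 + log10(11.39)
pH = 5.0565

5.0565


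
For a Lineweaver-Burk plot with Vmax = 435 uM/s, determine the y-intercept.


y-intercept = 1/Vmax
= 1/435
= 0.0023 s/uM

0.0023 s/uM


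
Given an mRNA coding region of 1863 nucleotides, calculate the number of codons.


codons = nucleotides / 3
codons = 1863 / 3 = 621

621


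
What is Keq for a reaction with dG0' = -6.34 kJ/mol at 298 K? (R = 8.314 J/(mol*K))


Keq = exp(-dG0 * 1000 / (R * T))
Keq = exp(-(-6.34) * 1000 / (8.314 * 298))
Keq = 12.9223

12.9223


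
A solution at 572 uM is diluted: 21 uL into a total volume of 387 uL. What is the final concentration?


C2 = C1 * V1 / V2
C2 = 572 * 21 / 387
C2 = 31.0388 uM

31.0388 uM


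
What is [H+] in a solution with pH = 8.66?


[H+] = 10^(-pH)
[H+] = 10^(-8.66)
[H+] = 2.188e-09 M

2.188e-09 M


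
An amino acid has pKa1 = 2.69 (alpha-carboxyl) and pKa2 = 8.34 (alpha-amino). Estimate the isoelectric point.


pI = (pKa1 + pKa2) / 2
pI = (2.69 + 8.34) / 2
pI = 5.515

5.515


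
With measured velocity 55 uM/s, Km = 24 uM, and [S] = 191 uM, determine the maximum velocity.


Vmax = v * (Km + [S]) / [S]
Vmax = 55 * (24 + 191) / 191
Vmax = 61.911 uM/s

61.911 uM/s


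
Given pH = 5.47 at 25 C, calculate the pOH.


pOH = 14 - pH
pOH = 14 - 5.47
pOH = 8.53

8.53


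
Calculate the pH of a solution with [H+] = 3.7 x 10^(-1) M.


pH = -log10([H+])
pH = -log10(3.7 x 10^(-1))
pH = 0.4318

0.4318


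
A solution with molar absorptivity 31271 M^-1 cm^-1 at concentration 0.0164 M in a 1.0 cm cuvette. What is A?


A = epsilon * c * l
A = 31271 * 0.0164 * 1.0
A = 512.8444

512.8444


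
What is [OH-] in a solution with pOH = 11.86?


[OH-] = 10^(-pOH)
[OH-] = 10^(-11.86)
[OH-] = 1.380e-12 M

1.380e-12 M


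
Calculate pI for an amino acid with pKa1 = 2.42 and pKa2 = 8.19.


pI = (pKa1 + pKa2) / 2
pI = (2.42 + 8.19) / 2
pI = 5.305

5.305


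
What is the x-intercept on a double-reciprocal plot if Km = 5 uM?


x-intercept = -1/Km
= -1/5
= -0.2 1/uM

-0.2 1/uM


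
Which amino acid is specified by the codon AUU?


Standard genetic code lookup.
Codon AUU -> Ile

Ile


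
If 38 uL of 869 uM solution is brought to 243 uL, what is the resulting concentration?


C2 = C1 * V1 / V2
C2 = 869 * 38 / 243
C2 = 135.893 uM

135.893 uM


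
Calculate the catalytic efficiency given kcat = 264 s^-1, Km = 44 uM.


Catalytic efficiency = kcat / Km
= 264 / 44
= 6.0 uM^-1*s^-1

6.0 uM^-1*s^-1


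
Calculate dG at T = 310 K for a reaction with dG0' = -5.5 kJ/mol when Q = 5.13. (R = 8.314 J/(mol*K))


dG = dG0' + RT * ln(Q) / 1000
dG = -5.5 + 8.314 * 310 * ln(5.13) / 1000
dG = -1.2858 kJ/mol

-1.2858 kJ/mol


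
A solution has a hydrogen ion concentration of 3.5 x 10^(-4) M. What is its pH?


pH = -log10([H+])
pH = -log10(3.5 x 10^(-4))
pH = 3.4559

3.4559


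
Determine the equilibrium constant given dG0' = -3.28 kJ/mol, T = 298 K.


Keq = exp(-dG0 * 1000 / (R * T))
Keq = exp(-(-3.28) * 1000 / (8.314 * 298))
Keq = 3.758

3.758


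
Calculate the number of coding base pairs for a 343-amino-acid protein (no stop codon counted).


Each amino acid = 1 codon = 3 bp
bp = 343 * 3 = 1029 bp

1029 bp


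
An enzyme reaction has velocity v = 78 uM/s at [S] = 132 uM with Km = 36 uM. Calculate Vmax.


Vmax = v * (Km + [S]) / [S]
Vmax = 78 * (36 + 132) / 132
Vmax = 99.2727 uM/s

99.2727 uM/s


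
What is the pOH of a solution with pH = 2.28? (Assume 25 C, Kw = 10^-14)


pOH = 14 - pH
pOH = 14 - 2.28
pOH = 11.72

11.72


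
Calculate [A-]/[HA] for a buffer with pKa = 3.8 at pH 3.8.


[A-]/[HA] = 10^(pH - pKa)
= 10^(3.8 - 3.8)
= 1.0

1.0


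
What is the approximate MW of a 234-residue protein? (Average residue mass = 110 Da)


MW = n_residues * 110 Da
MW = 234 * 110
MW = 25740 Da

25740 Da


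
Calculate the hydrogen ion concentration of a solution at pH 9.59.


[H+] = 10^(-pH)
[H+] = 10^(-9.59)
[H+] = 2.570e-10 M

2.570e-10 M


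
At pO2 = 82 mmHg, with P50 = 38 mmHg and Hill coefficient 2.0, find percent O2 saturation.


Y = pO2^n / (P50^n + pO2^n)
Y = 82^2.0 / (38^2.0 + 82^2.0)
Y = 82.32%

82.32%


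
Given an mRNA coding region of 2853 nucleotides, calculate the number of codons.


codons = nucleotides / 3
codons = 2853 / 3 = 951

951


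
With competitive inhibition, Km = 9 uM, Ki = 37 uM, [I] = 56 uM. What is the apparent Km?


Km_app = Km * (1 + [I]/Ki)
Km_app = 9 * (1 + 56/37)
Km_app = 22.6216 uM

22.6216 uM


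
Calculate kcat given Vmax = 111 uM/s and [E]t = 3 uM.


kcat = Vmax / [E]t
kcat = 111 / 3
kcat = 37.0 s^-1

37.0 s^-1


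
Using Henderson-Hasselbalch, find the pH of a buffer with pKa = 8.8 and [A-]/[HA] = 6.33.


pH = pKa + log10([A-]/[HA])
pH = 8.8 + log10(6.33)
pH = 9.6014

9.6014


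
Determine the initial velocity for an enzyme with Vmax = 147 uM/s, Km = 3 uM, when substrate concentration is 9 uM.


v = Vmax * [S] / (Km + [S])
v = 147 * 9 / (3 + 9)
v = 110.25 uM/s

110.25 uM/s


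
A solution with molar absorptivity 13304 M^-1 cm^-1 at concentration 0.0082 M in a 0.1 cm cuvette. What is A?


A = epsilon * c * l
A = 13304 * 0.0082 * 0.1
A = 10.9093

10.9093


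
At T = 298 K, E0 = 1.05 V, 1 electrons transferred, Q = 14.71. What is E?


E = E0 - (RT/nF) * ln(Q)
E = 1.05 - (8.314 * 298 / (1 * 96485)) * ln(14.71)
E = 0.981 V

0.981 V


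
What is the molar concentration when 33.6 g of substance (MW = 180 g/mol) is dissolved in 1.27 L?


C = (mass / MW) / volume
C = (33.6 / 180) / 1.27
C = 0.147 M

0.147 M


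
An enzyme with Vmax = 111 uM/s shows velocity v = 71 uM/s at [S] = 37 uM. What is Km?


Km = [S] * (Vmax - v) / v
Km = 37 * (111 - 71) / 71
Km = 20.8451 uM

20.8451 uM


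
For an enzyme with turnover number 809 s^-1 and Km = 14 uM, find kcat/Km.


Catalytic efficiency = kcat / Km
= 809 / 14
= 57.7857 uM^-1*s^-1

57.7857 uM^-1*s^-1


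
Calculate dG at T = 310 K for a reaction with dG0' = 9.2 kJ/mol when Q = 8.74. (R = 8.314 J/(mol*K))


dG = dG0' + RT * ln(Q) / 1000
dG = 9.2 + 8.314 * 310 * ln(8.74) / 1000
dG = 14.7874 kJ/mol

14.7874 kJ/mol


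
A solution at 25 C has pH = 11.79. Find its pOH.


pOH = 14 - pH
pOH = 14 - 11.79
pOH = 2.21

2.21


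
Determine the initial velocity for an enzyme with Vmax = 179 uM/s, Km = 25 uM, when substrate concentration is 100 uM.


v = Vmax * [S] / (Km + [S])
v = 179 * 100 / (25 + 100)
v = 143.2 uM/s

143.2 uM/s


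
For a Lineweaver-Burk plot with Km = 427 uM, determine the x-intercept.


x-intercept = -1/Km
= -1/427
= -0.0023 1/uM

-0.0023 1/uM


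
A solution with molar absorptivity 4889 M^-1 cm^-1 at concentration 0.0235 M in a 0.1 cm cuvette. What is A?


A = epsilon * c * l
A = 4889 * 0.0235 * 0.1
A = 11.4892

11.4892


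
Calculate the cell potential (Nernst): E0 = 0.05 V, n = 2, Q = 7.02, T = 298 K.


E = E0 - (RT/nF) * ln(Q)
E = 0.05 - (8.314 * 298 / (2 * 96485)) * ln(7.02)
E = 0.025 V

0.025 V


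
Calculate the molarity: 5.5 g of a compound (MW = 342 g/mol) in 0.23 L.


C = (mass / MW) / volume
C = (5.5 / 342) / 0.23
C = 0.0699 M

0.0699 M


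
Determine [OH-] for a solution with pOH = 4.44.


[OH-] = 10^(-pOH)
[OH-] = 10^(-4.44)
[OH-] = 3.631e-05 M

3.631e-05 M


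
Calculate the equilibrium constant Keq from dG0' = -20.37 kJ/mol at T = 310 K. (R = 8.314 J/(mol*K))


Keq = exp(-dG0 * 1000 / (R * T))
Keq = exp(-(-20.37) * 1000 / (8.314 * 310))
Keq = 2706.7323

2706.7323


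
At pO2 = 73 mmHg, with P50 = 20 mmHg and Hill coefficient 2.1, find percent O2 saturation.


Y = pO2^n / (P50^n + pO2^n)
Y = 73^2.1 / (20^2.1 + 73^2.1)
Y = 93.81%

93.81%


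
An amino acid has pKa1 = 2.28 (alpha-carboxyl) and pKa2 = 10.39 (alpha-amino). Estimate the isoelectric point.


pI = (pKa1 + pKa2) / 2
pI = (2.28 + 10.39) / 2
pI = 6.335

6.335


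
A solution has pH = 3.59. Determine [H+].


[H+] = 10^(-pH)
[H+] = 10^(-3.59)
[H+] = 2.570e-04 M

2.570e-04 M


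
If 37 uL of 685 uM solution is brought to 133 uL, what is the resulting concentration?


C2 = C1 * V1 / V2
C2 = 685 * 37 / 133
C2 = 190.5639 uM

190.5639 uM


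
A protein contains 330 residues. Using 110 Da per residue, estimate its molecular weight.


MW = n_residues * 110 Da
MW = 330 * 110
MW = 36300 Da

36300 Da


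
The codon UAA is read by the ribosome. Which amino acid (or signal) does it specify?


Standard genetic code lookup.
Codon UAA -> Stop

Stop


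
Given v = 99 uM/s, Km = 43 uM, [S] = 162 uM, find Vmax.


Vmax = v * (Km + [S]) / [S]
Vmax = 99 * (43 + 162) / 162
Vmax = 125.2778 uM/s

125.2778 uM/s


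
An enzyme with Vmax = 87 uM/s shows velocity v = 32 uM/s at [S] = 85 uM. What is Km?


Km = [S] * (Vmax - v) / v
Km = 85 * (87 - 32) / 32
Km = 146.0938 uM

146.0938 uM


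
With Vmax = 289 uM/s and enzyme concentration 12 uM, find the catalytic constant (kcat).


kcat = Vmax / [E]t
kcat = 289 / 12
kcat = 24.0833 s^-1

24.0833 s^-1


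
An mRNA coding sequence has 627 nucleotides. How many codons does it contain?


codons = nucleotides / 3
codons = 627 / 3 = 209

209


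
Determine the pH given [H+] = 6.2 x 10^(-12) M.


pH = -log10([H+])
pH = -log10(6.2 x 10^(-12))
pH = 11.2076

11.2076


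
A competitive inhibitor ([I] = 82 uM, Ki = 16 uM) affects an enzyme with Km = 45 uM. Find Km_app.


Km_app = Km * (1 + [I]/Ki)
Km_app = 45 * (1 + 82/16)
Km_app = 275.625 uM

275.625 uM


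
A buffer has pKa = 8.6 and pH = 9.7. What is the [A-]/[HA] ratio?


[A-]/[HA] = 10^(pH - pKa)
= 10^(9.7 - 8.6)
= 12.5893

12.5893


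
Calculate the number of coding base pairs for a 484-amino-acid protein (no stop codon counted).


Each amino acid = 1 codon = 3 bp
bp = 484 * 3 = 1452 bp

1452 bp


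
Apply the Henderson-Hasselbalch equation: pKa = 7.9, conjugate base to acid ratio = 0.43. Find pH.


pH = pKa + log10([A-]/[HA])
pH = 7.9 + log10(0.43)
pH = 7.5335

7.5335


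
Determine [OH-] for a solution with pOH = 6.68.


[OH-] = 10^(-pOH)
[OH-] = 10^(-6.68)
[OH-] = 2.089e-07 M

2.089e-07 M


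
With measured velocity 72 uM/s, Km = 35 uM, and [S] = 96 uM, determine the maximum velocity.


Vmax = v * (Km + [S]) / [S]
Vmax = 72 * (35 + 96) / 96
Vmax = 98.25 uM/s

98.25 uM/s


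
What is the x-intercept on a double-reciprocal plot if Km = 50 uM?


x-intercept = -1/Km
= -1/50
= -0.02 1/uM

-0.02 1/uM


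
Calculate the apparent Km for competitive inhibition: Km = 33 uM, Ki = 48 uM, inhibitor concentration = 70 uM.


Km_app = Km * (1 + [I]/Ki)
Km_app = 33 * (1 + 70/48)
Km_app = 81.125 uM

81.125 uM


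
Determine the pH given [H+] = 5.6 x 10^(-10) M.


pH = -log10([H+])
pH = -log10(5.6 x 10^(-10))
pH = 9.2518

9.2518


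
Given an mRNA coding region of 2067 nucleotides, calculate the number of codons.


codons = nucleotides / 3
codons = 2067 / 3 = 689

689


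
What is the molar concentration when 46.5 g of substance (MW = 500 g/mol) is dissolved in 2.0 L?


C = (mass / MW) / volume
C = (46.5 / 500) / 2.0
C = 0.0465 M

0.0465 M


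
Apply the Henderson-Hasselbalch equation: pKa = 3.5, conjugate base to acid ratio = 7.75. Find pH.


pH = pKa + log10([A-]/[HA])
pH = 3.5 + log10(7.75)
pH = 4.3893

4.3893


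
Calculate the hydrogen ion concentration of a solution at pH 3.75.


[H+] = 10^(-pH)
[H+] = 10^(-3.75)
[H+] = 1.778e-04 M

1.778e-04 M


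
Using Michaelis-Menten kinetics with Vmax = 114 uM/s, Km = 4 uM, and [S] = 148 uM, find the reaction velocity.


v = Vmax * [S] / (Km + [S])
v = 114 * 148 / (4 + 148)
v = 111.0 uM/s

111.0 uM/s


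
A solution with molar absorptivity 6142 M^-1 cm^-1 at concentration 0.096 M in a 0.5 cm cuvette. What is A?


A = epsilon * c * l
A = 6142 * 0.096 * 0.5
A = 294.816

294.816


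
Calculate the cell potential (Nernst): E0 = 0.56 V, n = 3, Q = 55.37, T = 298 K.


E = E0 - (RT/nF) * ln(Q)
E = 0.56 - (8.314 * 298 / (3 * 96485)) * ln(55.37)
E = 0.5256 V

0.5256 V


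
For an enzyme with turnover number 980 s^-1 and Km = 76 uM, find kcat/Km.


Catalytic efficiency = kcat / Km
= 980 / 76
= 12.8947 uM^-1*s^-1

12.8947 uM^-1*s^-1


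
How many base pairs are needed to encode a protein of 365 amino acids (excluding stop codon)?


Each amino acid = 1 codon = 3 bp
bp = 365 * 3 = 1095 bp

1095 bp


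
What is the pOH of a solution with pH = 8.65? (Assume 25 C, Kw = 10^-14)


pOH = 14 - pH
pOH = 14 - 8.65
pOH = 5.35

5.35


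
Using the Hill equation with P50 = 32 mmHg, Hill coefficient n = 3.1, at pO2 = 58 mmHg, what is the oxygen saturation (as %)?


Y = pO2^n / (P50^n + pO2^n)
Y = 58^3.1 / (32^3.1 + 58^3.1)
Y = 86.34%

86.34%


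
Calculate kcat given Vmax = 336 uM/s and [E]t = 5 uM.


kcat = Vmax / [E]t
kcat = 336 / 5
kcat = 67.2 s^-1

67.2 s^-1


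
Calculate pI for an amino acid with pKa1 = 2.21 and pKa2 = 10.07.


pI = (pKa1 + pKa2) / 2
pI = (2.21 + 10.07) / 2
pI = 6.14

6.14


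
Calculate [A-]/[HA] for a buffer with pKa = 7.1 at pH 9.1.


[A-]/[HA] = 10^(pH - pKa)
= 10^(9.1 - 7.1)
= 100.0

100.0


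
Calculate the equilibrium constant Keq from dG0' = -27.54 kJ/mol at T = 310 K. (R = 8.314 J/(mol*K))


Keq = exp(-dG0 * 1000 / (R * T))
Keq = exp(-(-27.54) * 1000 / (8.314 * 310))
Keq = 43714.5104

43714.5104


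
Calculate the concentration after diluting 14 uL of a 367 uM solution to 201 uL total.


C2 = C1 * V1 / V2
C2 = 367 * 14 / 201
C2 = 25.5622 uM

25.5622 uM


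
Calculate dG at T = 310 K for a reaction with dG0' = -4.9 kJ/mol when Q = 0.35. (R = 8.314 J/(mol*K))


dG = dG0' + RT * ln(Q) / 1000
dG = -4.9 + 8.314 * 310 * ln(0.35) / 1000
dG = -7.6057 kJ/mol

-7.6057 kJ/mol


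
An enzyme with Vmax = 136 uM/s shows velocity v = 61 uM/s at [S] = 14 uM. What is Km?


Km = [S] * (Vmax - v) / v
Km = 14 * (136 - 61) / 61
Km = 17.2131 uM

17.2131 uM


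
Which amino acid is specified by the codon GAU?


Standard genetic code lookup.
Codon GAU -> Asp

Asp


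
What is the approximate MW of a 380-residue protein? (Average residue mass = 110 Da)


MW = n_residues * 110 Da
MW = 380 * 110
MW = 41800 Da

41800 Da


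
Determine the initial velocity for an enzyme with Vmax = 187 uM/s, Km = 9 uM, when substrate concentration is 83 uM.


v = Vmax * [S] / (Km + [S])
v = 187 * 83 / (9 + 83)
v = 168.7065 uM/s

168.7065 uM/s


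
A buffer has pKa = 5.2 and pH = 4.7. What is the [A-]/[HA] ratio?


[A-]/[HA] = 10^(pH - pKa)
= 10^(4.7 - 5.2)
= 0.3162

0.3162


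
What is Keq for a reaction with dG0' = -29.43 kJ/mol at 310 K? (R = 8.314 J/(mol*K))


Keq = exp(-dG0 * 1000 / (R * T))
Keq = exp(-(-29.43) * 1000 / (8.314 * 310))
Keq = 91012.2656

91012.2656


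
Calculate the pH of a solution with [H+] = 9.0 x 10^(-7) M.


pH = -log10([H+])
pH = -log10(9.0 x 10^(-7))
pH = 6.0458

6.0458


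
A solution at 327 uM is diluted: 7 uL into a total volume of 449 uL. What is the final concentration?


C2 = C1 * V1 / V2
C2 = 327 * 7 / 449
C2 = 5.098 uM

5.098 uM


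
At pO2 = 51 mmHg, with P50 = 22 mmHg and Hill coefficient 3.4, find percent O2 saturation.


Y = pO2^n / (P50^n + pO2^n)
Y = 51^3.4 / (22^3.4 + 51^3.4)
Y = 94.58%

94.58%


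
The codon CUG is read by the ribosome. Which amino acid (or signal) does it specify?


Standard genetic code lookup.
Codon CUG -> Leu

Leu


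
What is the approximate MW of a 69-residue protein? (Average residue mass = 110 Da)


MW = n_residues * 110 Da
MW = 69 * 110
MW = 7590 Da

7590 Da


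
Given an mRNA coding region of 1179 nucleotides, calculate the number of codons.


codons = nucleotides / 3
codons = 1179 / 3 = 393

393


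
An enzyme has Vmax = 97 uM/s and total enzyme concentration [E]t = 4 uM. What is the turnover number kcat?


kcat = Vmax / [E]t
kcat = 97 / 4
kcat = 24.25 s^-1

24.25 s^-1


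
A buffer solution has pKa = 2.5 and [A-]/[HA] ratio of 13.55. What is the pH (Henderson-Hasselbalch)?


pH = pKa + log10([A-]/[HA])
pH = 2.5 + log10(13.55)
pH = 3.6319

3.6319


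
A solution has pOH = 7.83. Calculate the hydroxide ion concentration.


[OH-] = 10^(-pOH)
[OH-] = 10^(-7.83)
[OH-] = 1.479e-08 M

1.479e-08 M


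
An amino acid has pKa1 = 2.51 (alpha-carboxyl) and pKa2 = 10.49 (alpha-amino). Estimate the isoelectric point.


pI = (pKa1 + pKa2) / 2
pI = (2.51 + 10.49) / 2
pI = 6.5

6.5


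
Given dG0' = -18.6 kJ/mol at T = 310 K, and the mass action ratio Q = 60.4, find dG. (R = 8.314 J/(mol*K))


dG = dG0' + RT * ln(Q) / 1000
dG = -18.6 + 8.314 * 310 * ln(60.4) / 1000
dG = -8.0304 kJ/mol

-8.0304 kJ/mol


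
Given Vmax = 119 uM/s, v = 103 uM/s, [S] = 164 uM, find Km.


Km = [S] * (Vmax - v) / v
Km = 164 * (119 - 103) / 103
Km = 25.4757 uM

25.4757 uM


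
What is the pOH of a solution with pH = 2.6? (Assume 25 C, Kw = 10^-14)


pOH = 14 - pH
pOH = 14 - 2.6
pOH = 11.4

11.4


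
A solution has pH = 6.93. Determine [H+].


[H+] = 10^(-pH)
[H+] = 10^(-6.93)
[H+] = 1.175e-07 M

1.175e-07 M


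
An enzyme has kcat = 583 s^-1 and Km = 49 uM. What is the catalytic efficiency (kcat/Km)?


Catalytic efficiency = kcat / Km
= 583 / 49
= 11.898 uM^-1*s^-1

11.898 uM^-1*s^-1


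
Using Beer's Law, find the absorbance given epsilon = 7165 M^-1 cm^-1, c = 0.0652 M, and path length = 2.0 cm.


A = epsilon * c * l
A = 7165 * 0.0652 * 2.0
A = 934.316

934.316


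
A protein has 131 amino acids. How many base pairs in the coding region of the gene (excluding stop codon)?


Each amino acid = 1 codon = 3 bp
bp = 131 * 3 = 393 bp

393 bp


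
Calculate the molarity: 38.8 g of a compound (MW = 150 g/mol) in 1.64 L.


C = (mass / MW) / volume
C = (38.8 / 150) / 1.64
C = 0.1577 M

0.1577 M


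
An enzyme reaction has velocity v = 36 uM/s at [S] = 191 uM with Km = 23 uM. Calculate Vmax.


Vmax = v * (Km + [S]) / [S]
Vmax = 36 * (23 + 191) / 191
Vmax = 40.3351 uM/s

40.3351 uM/s


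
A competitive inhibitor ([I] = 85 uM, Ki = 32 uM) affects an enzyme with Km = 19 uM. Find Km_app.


Km_app = Km * (1 + [I]/Ki)
Km_app = 19 * (1 + 85/32)
Km_app = 69.4688 uM

69.4688 uM


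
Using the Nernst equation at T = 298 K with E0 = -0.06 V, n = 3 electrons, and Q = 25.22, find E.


E = E0 - (RT/nF) * ln(Q)
E = -0.06 - (8.314 * 298 / (3 * 96485)) * ln(25.22)
E = -0.0876 V

-0.0876 V


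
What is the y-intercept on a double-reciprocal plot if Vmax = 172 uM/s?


y-intercept = 1/Vmax
= 1/172
= 0.0058 s/uM

0.0058 s/uM


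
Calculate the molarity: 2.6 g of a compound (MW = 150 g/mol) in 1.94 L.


C = (mass / MW) / volume
C = (2.6 / 150) / 1.94
C = 0.0089 M

0.0089 M


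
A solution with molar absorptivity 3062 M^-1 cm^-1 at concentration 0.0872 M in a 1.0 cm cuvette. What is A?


A = epsilon * c * l
A = 3062 * 0.0872 * 1.0
A = 267.0064

267.0064


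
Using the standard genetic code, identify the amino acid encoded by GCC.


Standard genetic code lookup.
Codon GCC -> Ala

Ala


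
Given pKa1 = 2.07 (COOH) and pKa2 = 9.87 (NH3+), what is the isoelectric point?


pI = (pKa1 + pKa2) / 2
pI = (2.07 + 9.87) / 2
pI = 5.97

5.97


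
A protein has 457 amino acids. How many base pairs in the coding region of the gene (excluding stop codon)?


Each amino acid = 1 codon = 3 bp
bp = 457 * 3 = 1371 bp

1371 bp


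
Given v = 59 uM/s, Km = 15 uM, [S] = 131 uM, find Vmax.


Vmax = v * (Km + [S]) / [S]
Vmax = 59 * (15 + 131) / 131
Vmax = 65.7557 uM/s

65.7557 uM/s


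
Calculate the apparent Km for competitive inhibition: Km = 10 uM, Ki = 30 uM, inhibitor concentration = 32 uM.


Km_app = Km * (1 + [I]/Ki)
Km_app = 10 * (1 + 32/30)
Km_app = 20.6667 uM

20.6667 uM


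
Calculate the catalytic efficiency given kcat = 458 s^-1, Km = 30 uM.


Catalytic efficiency = kcat / Km
= 458 / 30
= 15.2667 uM^-1*s^-1

15.2667 uM^-1*s^-1


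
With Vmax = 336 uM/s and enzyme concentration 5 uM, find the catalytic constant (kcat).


kcat = Vmax / [E]t
kcat = 336 / 5
kcat = 67.2 s^-1

67.2 s^-1


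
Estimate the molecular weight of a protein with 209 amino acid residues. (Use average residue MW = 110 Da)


MW = n_residues * 110 Da
MW = 209 * 110
MW = 22990 Da

22990 Da


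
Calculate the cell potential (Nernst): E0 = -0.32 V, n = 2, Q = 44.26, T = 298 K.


E = E0 - (RT/nF) * ln(Q)
E = -0.32 - (8.314 * 298 / (2 * 96485)) * ln(44.26)
E = -0.3687 V

-0.3687 V


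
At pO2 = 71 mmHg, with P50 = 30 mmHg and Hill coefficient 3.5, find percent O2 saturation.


Y = pO2^n / (P50^n + pO2^n)
Y = 71^3.5 / (30^3.5 + 71^3.5)
Y = 95.33%

95.33%


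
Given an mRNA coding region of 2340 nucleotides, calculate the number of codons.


codons = nucleotides / 3
codons = 2340 / 3 = 780

780


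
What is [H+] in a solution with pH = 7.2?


[H+] = 10^(-pH)
[H+] = 10^(-7.2)
[H+] = 6.310e-08 M

6.310e-08 M


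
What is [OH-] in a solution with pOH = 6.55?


[OH-] = 10^(-pOH)
[OH-] = 10^(-6.55)
[OH-] = 2.818e-07 M

2.818e-07 M


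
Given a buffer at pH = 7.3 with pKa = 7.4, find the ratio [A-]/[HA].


[A-]/[HA] = 10^(pH - pKa)
= 10^(7.3 - 7.4)
= 0.7943

0.7943


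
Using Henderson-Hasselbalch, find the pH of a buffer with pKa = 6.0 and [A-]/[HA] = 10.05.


pH = pKa + log10([A-]/[HA])
pH = 6.0 + log10(10.05)
pH = 7.0022

7.0022


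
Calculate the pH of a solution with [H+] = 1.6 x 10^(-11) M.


pH = -log10([H+])
pH = -log10(1.6 x 10^(-11))
pH = 10.7959

10.7959


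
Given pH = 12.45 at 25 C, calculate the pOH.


pOH = 14 - pH
pOH = 14 - 12.45
pOH = 1.55

1.55


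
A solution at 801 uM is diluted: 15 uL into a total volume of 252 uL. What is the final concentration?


C2 = C1 * V1 / V2
C2 = 801 * 15 / 252
C2 = 47.6786 uM

47.6786 uM


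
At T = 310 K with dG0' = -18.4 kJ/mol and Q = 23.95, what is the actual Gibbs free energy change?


dG = dG0' + RT * ln(Q) / 1000
dG = -18.4 + 8.314 * 310 * ln(23.95) / 1000
dG = -10.2144 kJ/mol

-10.2144 kJ/mol


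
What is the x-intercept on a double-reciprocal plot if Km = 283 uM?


x-intercept = -1/Km
= -1/283
= -0.0035 1/uM

-0.0035 1/uM


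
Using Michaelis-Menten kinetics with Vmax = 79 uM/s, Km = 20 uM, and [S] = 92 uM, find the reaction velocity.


v = Vmax * [S] / (Km + [S])
v = 79 * 92 / (20 + 92)
v = 64.8929 uM/s

64.8929 uM/s


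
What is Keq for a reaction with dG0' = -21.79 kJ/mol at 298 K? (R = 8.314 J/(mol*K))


Keq = exp(-dG0 * 1000 / (R * T))
Keq = exp(-(-21.79) * 1000 / (8.314 * 298))
Keq = 6600.5009

6600.5009


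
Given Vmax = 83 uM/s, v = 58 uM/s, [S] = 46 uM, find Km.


Km = [S] * (Vmax - v) / v
Km = 46 * (83 - 58) / 58
Km = 19.8276 uM

19.8276 uM


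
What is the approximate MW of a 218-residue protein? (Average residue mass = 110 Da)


MW = n_residues * 110 Da
MW = 218 * 110
MW = 23980 Da

23980 Da


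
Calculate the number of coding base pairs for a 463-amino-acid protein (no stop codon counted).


Each amino acid = 1 codon = 3 bp
bp = 463 * 3 = 1389 bp

1389 bp


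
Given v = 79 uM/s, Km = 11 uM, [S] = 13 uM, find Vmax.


Vmax = v * (Km + [S]) / [S]
Vmax = 79 * (11 + 13) / 13
Vmax = 145.8462 uM/s

145.8462 uM/s


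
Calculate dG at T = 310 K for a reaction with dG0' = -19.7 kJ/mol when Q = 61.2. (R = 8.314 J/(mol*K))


dG = dG0' + RT * ln(Q) / 1000
dG = -19.7 + 8.314 * 310 * ln(61.2) / 1000
dG = -9.0964 kJ/mol

-9.0964 kJ/mol


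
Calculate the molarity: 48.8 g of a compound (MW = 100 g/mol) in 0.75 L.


C = (mass / MW) / volume
C = (48.8 / 100) / 0.75
C = 0.6507 M

0.6507 M


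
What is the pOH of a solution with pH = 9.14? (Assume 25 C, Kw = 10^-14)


pOH = 14 - pH
pOH = 14 - 9.14
pOH = 4.86

4.86


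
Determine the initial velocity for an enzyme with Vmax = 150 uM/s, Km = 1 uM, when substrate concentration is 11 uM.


v = Vmax * [S] / (Km + [S])
v = 150 * 11 / (1 + 11)
v = 137.5 uM/s

137.5 uM/s


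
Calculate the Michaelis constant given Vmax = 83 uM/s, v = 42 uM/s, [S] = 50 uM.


Km = [S] * (Vmax - v) / v
Km = 50 * (83 - 42) / 42
Km = 48.8095 uM

48.8095 uM


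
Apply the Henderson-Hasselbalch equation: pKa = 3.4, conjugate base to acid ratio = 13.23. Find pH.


pH = pKa + log10([A-]/[HA])
pH = 3.4 + log10(13.23)
pH = 4.5216

4.5216


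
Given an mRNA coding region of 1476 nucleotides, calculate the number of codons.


codons = nucleotides / 3
codons = 1476 / 3 = 492

492


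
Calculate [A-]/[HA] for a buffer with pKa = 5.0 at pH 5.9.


[A-]/[HA] = 10^(pH - pKa)
= 10^(5.9 - 5.0)
= 7.9433

7.9433


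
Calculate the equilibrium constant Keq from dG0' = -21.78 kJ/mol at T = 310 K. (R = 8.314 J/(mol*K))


Keq = exp(-dG0 * 1000 / (R * T))
Keq = exp(-(-21.78) * 1000 / (8.314 * 310))
Keq = 4677.7527

4677.7527


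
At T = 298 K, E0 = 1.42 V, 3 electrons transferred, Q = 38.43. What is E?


E = E0 - (RT/nF) * ln(Q)
E = 1.42 - (8.314 * 298 / (3 * 96485)) * ln(38.43)
E = 1.3888 V

1.3888 V


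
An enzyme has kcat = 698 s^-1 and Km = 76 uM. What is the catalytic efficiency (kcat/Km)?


Catalytic efficiency = kcat / Km
= 698 / 76
= 9.1842 uM^-1*s^-1

9.1842 uM^-1*s^-1


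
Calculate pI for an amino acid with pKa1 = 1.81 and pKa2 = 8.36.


pI = (pKa1 + pKa2) / 2
pI = (1.81 + 8.36) / 2
pI = 5.085

5.085


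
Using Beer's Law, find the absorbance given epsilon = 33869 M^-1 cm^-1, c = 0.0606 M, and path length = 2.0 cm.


A = epsilon * c * l
A = 33869 * 0.0606 * 2.0
A = 4104.9228

4104.9228


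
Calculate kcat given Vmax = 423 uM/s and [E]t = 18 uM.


kcat = Vmax / [E]t
kcat = 423 / 18
kcat = 23.5 s^-1

23.5 s^-1


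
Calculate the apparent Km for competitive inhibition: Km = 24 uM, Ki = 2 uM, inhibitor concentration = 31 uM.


Km_app = Km * (1 + [I]/Ki)
Km_app = 24 * (1 + 31/2)
Km_app = 396.0 uM

396.0 uM


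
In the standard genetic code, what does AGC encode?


Standard genetic code lookup.
Codon AGC -> Ser

Ser


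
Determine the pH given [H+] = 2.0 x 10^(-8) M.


pH = -log10([H+])
pH = -log10(2.0 x 10^(-8))
pH = 7.699

7.699


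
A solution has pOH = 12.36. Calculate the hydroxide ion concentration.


[OH-] = 10^(-pOH)
[OH-] = 10^(-12.36)
[OH-] = 4.365e-13 M

4.365e-13 M


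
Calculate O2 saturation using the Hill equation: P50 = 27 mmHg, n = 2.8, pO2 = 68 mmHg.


Y = pO2^n / (P50^n + pO2^n)
Y = 68^2.8 / (27^2.8 + 68^2.8)
Y = 93.0%

93.0%


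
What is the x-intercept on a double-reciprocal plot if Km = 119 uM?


x-intercept = -1/Km
= -1/119
= -0.0084 1/uM

-0.0084 1/uM


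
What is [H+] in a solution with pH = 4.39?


[H+] = 10^(-pH)
[H+] = 10^(-4.39)
[H+] = 4.074e-05 M

4.074e-05 M


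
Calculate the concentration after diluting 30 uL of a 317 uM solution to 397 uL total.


C2 = C1 * V1 / V2
C2 = 317 * 30 / 397
C2 = 23.9547 uM

23.9547 uM


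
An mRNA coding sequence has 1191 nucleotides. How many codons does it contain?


codons = nucleotides / 3
codons = 1191 / 3 = 397

397


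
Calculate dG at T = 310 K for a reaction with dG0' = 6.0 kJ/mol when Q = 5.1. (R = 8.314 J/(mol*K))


dG = dG0' + RT * ln(Q) / 1000
dG = 6.0 + 8.314 * 310 * ln(5.1) / 1000
dG = 10.1991 kJ/mol

10.1991 kJ/mol


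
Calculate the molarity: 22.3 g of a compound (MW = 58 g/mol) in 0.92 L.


C = (mass / MW) / volume
C = (22.3 / 58) / 0.92
C = 0.4179 M

0.4179 M


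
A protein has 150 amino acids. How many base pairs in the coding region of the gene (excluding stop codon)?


Each amino acid = 1 codon = 3 bp
bp = 150 * 3 = 450 bp

450 bp


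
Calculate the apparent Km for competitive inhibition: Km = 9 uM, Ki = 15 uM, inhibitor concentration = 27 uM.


Km_app = Km * (1 + [I]/Ki)
Km_app = 9 * (1 + 27/15)
Km_app = 25.2 uM

25.2 uM


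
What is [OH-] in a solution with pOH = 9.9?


[OH-] = 10^(-pOH)
[OH-] = 10^(-9.9)
[OH-] = 1.259e-10 M

1.259e-10 M


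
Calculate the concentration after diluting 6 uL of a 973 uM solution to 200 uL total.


C2 = C1 * V1 / V2
C2 = 973 * 6 / 200
C2 = 29.19 uM

29.19 uM


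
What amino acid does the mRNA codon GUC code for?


Standard genetic code lookup.
Codon GUC -> Val

Val


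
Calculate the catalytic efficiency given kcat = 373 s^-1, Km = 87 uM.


Catalytic efficiency = kcat / Km
= 373 / 87
= 4.2874 uM^-1*s^-1

4.2874 uM^-1*s^-1


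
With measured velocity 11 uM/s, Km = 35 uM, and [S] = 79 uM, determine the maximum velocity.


Vmax = v * (Km + [S]) / [S]
Vmax = 11 * (35 + 79) / 79
Vmax = 15.8734 uM/s

15.8734 uM/s


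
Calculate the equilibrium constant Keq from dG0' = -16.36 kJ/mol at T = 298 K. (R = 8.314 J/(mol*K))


Keq = exp(-dG0 * 1000 / (R * T))
Keq = exp(-(-16.36) * 1000 / (8.314 * 298))
Keq = 737.48

737.48


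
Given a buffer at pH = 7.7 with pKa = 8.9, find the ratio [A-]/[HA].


[A-]/[HA] = 10^(pH - pKa)
= 10^(7.7 - 8.9)
= 0.0631

0.0631


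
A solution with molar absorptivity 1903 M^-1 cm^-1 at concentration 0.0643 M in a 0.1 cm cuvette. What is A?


A = epsilon * c * l
A = 1903 * 0.0643 * 0.1
A = 12.2363

12.2363


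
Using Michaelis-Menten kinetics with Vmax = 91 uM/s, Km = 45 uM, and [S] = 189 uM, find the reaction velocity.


v = Vmax * [S] / (Km + [S])
v = 91 * 189 / (45 + 189)
v = 73.5 uM/s

73.5 uM/s
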